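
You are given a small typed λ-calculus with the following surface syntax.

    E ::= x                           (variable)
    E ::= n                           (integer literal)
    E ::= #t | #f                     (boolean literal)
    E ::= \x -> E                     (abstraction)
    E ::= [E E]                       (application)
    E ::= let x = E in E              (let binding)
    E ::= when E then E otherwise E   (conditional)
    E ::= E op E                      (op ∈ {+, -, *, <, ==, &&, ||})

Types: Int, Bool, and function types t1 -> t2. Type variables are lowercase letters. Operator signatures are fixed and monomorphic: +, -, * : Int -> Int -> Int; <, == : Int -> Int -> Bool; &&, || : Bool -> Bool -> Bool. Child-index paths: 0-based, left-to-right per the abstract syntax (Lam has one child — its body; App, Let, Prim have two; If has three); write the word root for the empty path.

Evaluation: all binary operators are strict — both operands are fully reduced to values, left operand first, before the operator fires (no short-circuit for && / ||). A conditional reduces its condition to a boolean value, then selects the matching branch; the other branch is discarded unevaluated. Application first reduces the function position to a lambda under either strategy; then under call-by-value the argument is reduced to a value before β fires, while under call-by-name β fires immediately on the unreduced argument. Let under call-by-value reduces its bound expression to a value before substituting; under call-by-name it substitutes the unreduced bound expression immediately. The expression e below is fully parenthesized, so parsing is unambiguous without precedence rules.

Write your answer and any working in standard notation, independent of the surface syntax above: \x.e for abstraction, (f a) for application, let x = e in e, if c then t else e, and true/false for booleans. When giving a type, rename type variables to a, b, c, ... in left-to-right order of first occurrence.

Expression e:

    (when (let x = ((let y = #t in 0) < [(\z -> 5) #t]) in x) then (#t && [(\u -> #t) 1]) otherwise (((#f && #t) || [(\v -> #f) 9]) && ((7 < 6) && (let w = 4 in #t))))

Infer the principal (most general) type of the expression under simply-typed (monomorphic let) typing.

Derivation:
let y : Bool
  unify Int ~ Int
\z._ : a -> Int
  unify a -> Int ~ Bool -> b
  unify a ~ Bool
  unify Int ~ b
_ _ : Int
  unify Int ~ Int
let x : Bool
x : Bool
  unify Bool ~ Bool
  unify Bool ~ Bool
\u._ : c -> Bool
  unify c -> Bool ~ Int -> d
  unify c ~ Int
  unify Bool ~ d
_ _ : Bool
  unify Bool ~ Bool
  unify Bool ~ Bool
  unify Bool ~ Bool
  unify Bool ~ Bool
\v._ : e -> Bool
  unify e -> Bool ~ Int -> f
  unify e ~ Int
  unify Bool ~ f
_ _ : Bool
  unify Bool ~ Bool
  unify Bool ~ Bool
  unify Int ~ Int
  unify Int ~ Int
  unify Bool ~ Bool
let w : Int
  unify Bool ~ Bool
  unify Bool ~ Bool
  unify Bool ~ Bool

Answer: Bool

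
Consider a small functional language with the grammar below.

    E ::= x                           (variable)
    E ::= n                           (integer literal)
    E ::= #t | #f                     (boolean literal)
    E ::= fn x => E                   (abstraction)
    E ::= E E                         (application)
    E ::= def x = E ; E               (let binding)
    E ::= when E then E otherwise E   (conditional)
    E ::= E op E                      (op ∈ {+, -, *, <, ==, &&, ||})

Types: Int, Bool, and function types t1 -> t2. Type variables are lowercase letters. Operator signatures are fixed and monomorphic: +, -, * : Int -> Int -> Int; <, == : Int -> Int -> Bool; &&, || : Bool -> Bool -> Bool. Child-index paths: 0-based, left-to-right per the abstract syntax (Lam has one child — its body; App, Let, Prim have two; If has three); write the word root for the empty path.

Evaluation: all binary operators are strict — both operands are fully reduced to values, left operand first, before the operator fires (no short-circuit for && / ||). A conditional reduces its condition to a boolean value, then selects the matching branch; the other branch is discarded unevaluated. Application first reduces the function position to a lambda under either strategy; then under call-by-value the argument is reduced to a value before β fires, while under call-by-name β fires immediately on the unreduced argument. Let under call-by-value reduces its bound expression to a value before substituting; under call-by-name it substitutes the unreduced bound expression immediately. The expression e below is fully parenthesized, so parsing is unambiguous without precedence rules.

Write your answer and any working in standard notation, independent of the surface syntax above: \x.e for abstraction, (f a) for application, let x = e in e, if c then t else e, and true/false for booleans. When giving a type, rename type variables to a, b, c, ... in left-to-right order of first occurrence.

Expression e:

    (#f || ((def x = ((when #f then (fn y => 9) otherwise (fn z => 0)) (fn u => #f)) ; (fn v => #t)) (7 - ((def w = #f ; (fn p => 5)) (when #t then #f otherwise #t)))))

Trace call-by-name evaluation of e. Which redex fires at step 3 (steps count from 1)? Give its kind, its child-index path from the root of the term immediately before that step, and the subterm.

Answer: delta at root : (false || true)

Working:
step 0: (false || ((let x = ((if false then (\y.9) else (\z.0)) (\u.false)) in (\v.true)) (7 - ((let w = false in (\p.5)) (if true then false else true)))))
step 1: [let@1.0] (false || ((\v.true) (7 - ((let w = false in (\p.5)) (if true then false else true)))))
step 2: [beta@1] (false || true)
step 3: [delta@root] true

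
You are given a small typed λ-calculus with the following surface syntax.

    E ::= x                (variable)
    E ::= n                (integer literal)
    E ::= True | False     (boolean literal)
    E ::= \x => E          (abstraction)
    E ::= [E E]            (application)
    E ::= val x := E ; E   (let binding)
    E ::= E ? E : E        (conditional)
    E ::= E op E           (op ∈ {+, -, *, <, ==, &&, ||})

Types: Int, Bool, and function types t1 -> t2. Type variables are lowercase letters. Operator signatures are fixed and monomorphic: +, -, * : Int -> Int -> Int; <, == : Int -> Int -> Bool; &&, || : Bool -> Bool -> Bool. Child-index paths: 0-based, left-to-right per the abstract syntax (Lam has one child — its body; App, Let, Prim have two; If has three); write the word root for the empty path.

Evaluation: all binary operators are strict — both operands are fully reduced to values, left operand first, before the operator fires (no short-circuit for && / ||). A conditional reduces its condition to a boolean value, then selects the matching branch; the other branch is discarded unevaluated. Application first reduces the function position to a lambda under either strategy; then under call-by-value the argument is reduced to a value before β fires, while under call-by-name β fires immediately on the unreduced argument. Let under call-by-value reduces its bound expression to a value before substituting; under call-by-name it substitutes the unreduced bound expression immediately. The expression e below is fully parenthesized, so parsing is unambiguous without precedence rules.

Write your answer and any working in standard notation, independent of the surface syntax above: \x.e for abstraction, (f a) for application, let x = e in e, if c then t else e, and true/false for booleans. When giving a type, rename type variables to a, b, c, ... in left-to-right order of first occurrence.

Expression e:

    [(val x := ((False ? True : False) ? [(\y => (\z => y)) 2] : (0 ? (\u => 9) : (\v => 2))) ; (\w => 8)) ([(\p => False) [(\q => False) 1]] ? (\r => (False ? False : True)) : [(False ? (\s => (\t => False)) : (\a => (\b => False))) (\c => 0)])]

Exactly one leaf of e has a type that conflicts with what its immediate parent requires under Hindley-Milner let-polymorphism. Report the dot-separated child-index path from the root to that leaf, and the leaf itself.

Answer: 0.0.2.0 : 0

Trace:
  unify Bool ~ Bool
  unify Bool ~ Bool
  unify Bool ~ Bool
y : a
\z._ : b -> a
\y._ : a -> b -> a
  unify a -> b -> a ~ Int -> c
  unify a ~ Int
  unify b -> Int ~ c
_ _ : b -> Int
  unify Int ~ Bool
  FAIL: mismatch Int ~ Bool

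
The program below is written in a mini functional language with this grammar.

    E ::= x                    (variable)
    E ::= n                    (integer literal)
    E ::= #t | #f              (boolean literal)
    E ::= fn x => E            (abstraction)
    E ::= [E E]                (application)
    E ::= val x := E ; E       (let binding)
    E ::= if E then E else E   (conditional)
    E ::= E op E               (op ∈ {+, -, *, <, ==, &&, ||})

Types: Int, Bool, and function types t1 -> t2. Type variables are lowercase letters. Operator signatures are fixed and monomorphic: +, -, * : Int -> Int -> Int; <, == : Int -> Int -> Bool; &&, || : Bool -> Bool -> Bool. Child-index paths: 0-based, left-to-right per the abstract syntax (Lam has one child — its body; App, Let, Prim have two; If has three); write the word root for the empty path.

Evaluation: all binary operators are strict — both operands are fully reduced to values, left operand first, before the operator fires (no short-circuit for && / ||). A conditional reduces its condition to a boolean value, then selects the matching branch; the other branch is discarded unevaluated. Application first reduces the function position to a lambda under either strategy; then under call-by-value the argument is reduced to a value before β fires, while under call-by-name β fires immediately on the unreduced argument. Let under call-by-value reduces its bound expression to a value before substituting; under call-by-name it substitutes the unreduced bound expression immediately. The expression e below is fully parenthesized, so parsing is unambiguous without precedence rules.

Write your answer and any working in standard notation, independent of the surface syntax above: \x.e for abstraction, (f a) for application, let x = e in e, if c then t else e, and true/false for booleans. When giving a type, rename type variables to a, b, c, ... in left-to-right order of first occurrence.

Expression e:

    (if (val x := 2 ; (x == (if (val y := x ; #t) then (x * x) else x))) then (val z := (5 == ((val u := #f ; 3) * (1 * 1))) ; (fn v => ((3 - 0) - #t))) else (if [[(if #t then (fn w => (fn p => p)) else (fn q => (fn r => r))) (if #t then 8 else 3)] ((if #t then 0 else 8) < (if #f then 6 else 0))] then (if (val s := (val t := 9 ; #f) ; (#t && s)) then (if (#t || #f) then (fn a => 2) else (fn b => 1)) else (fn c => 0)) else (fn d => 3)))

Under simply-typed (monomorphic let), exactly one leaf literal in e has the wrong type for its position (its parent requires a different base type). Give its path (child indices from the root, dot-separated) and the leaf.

Answer: 1.1.0.1 : true

Derivation:
let x : Int
x : Int
  unify Int ~ Int
x : Int
let y : Int
  unify Bool ~ Bool
x : Int
  unify Int ~ Int
x : Int
  unify Int ~ Int
x : Int
  unify Int ~ Int
  unify Int ~ Int
  unify Bool ~ Bool
  unify Int ~ Int
let u : Bool
  unify Int ~ Int
  unify Int ~ Int
  unify Int ~ Int
  unify Int ~ Int
  unify Int ~ Int
let z : Bool
  unify Int ~ Int
  unify Int ~ Int
  unify Int ~ Int
  unify Bool ~ Int
  FAIL: mismatch Bool ~ Int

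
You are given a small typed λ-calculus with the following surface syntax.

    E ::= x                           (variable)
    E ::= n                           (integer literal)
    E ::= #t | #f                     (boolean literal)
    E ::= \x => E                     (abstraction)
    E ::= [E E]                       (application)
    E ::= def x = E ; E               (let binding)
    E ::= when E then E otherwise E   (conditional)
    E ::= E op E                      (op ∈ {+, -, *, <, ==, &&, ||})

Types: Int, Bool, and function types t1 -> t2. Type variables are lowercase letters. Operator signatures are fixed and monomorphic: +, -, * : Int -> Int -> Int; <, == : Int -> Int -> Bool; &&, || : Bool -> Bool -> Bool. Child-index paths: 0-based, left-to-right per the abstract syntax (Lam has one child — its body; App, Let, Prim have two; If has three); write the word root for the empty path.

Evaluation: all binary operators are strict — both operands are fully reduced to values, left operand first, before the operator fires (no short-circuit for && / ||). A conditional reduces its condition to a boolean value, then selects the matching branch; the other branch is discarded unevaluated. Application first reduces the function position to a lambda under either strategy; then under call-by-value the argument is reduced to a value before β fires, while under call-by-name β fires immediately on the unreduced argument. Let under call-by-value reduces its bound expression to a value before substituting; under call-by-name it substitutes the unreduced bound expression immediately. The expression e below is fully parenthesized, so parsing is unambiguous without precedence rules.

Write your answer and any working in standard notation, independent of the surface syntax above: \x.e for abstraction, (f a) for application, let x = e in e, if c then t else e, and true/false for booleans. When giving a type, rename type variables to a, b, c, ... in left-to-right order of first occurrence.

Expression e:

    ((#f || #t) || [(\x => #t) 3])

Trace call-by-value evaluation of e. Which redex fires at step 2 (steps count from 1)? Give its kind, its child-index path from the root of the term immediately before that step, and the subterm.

Trace:
step 0: ((false || true) || ((\x.true) 3))
step 1: [delta@0] (true || ((\x.true) 3))
step 2: [beta@1] (true || true)

Answer: beta at 1 : ((\x.true) 3)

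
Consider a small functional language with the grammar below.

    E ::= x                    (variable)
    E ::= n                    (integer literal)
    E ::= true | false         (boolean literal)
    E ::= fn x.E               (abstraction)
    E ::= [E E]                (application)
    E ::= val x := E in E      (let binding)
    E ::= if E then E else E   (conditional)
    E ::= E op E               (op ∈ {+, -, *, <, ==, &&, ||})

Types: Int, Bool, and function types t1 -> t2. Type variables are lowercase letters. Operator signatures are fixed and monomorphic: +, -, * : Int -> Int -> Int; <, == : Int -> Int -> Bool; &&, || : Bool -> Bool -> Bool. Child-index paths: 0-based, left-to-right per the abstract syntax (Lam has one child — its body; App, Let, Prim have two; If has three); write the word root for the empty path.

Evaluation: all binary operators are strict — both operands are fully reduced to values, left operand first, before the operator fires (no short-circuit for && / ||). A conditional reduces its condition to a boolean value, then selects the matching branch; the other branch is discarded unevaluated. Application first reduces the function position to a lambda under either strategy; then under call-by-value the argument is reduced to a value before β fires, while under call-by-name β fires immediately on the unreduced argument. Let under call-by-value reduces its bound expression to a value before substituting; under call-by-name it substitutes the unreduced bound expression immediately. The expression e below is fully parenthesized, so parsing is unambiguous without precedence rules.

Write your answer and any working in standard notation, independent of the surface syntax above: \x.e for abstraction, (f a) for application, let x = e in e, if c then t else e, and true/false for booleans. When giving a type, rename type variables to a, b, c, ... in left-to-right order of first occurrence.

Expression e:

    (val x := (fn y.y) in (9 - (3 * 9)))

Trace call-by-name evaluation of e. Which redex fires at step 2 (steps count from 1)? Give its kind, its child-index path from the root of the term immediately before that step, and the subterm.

Answer: delta at 1 : (3 * 9)

Working:
step 0: (let x = (\y.y) in (9 - (3 * 9)))
step 1: [let@root] (9 - (3 * 9))
step 2: [delta@1] (9 - 27)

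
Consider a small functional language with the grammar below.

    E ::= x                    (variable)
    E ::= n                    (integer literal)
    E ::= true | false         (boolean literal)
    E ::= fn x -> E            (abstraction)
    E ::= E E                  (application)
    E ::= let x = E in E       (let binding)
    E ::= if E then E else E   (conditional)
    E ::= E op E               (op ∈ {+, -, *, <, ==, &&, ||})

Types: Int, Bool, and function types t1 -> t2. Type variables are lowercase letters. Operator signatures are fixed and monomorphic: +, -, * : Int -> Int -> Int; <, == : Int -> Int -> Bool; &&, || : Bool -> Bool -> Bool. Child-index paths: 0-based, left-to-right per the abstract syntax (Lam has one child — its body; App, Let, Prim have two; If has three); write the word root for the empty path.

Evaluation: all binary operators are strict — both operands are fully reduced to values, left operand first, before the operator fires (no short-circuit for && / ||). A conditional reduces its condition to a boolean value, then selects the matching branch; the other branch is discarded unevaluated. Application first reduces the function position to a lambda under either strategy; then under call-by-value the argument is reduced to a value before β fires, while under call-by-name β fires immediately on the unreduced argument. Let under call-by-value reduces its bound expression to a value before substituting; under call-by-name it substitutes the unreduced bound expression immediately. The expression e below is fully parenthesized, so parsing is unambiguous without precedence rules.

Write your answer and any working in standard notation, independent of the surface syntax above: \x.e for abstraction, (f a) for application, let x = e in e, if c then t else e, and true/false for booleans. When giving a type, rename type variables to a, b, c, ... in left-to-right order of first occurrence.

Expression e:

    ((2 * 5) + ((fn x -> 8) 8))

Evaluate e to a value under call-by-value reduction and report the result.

Trace:
step 0: ((2 * 5) + ((\x.8) 8))
step 1: [delta@0] (10 + ((\x.8) 8))
step 2: [beta@1] (10 + 8)
step 3: [delta@root] 18

Answer: 18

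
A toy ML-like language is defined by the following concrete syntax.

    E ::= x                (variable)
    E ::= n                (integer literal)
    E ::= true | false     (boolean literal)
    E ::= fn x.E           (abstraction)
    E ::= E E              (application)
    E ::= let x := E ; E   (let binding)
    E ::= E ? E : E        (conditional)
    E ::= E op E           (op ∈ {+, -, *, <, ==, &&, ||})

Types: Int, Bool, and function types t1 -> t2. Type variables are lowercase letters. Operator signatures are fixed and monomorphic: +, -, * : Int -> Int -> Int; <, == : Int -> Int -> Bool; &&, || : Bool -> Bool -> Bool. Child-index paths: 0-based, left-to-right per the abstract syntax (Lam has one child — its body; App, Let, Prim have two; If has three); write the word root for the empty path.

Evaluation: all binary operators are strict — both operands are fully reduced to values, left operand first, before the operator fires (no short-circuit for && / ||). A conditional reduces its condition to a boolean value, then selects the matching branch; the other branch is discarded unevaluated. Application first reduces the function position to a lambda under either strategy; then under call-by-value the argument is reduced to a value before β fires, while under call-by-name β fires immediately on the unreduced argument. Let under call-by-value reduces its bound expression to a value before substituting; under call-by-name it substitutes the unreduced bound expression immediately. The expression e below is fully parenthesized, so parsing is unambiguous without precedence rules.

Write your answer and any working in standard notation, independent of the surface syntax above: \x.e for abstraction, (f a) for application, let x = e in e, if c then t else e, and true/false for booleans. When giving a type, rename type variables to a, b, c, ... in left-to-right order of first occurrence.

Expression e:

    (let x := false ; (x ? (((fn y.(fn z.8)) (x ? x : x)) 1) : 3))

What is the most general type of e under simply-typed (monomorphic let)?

Answer: Int

Derivation:
let x : Bool
x : Bool
  unify Bool ~ Bool
\z._ : b -> Int
\y._ : a -> b -> Int
x : Bool
  unify Bool ~ Bool
x : Bool
x : Bool
  unify Bool ~ Bool
  unify a -> b -> Int ~ Bool -> c
  unify a ~ Bool
  unify b -> Int ~ c
_ _ : b -> Int
  unify b -> Int ~ Int -> d
  unify b ~ Int
  unify Int ~ d
_ _ : Int
  unify Int ~ Int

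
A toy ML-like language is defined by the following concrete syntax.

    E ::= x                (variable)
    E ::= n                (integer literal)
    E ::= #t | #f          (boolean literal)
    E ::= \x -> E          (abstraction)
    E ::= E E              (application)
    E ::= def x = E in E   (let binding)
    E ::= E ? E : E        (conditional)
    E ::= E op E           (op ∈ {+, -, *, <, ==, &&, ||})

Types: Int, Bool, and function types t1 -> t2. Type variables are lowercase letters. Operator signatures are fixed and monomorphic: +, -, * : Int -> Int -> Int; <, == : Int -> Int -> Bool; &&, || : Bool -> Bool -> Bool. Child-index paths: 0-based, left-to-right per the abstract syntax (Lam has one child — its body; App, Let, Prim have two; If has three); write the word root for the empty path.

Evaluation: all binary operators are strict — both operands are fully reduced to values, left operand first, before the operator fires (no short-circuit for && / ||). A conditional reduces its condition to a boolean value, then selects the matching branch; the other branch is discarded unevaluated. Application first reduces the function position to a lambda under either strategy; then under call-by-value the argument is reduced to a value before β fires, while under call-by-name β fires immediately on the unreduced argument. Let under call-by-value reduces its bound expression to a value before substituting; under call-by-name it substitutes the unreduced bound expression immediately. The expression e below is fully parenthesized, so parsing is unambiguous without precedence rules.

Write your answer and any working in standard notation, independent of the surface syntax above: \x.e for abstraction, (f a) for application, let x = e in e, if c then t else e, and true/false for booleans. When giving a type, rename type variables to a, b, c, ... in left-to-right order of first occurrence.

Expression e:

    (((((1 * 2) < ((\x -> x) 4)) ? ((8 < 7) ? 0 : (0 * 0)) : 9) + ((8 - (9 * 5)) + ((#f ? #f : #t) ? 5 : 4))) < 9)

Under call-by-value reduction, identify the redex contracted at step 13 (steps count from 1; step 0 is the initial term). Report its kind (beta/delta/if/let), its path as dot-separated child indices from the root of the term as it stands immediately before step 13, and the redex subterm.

Answer: delta at 0 : (0 + -32)

Derivation:
step 0: (((if ((1 * 2) < ((\x.x) 4)) then (if (8 < 7) then 0 else (0 * 0)) else 9) + ((8 - (9 * 5)) + (if (if false then false else true) then 5 else 4))) < 9)
step 1: [delta@0.0.0.0] (((if (2 < ((\x.x) 4)) then (if (8 < 7) then 0 else (0 * 0)) else 9) + ((8 - (9 * 5)) + (if (if false then false else true) then 5 else 4))) < 9)
step 2: [beta@0.0.0.1] (((if (2 < 4) then (if (8 < 7) then 0 else (0 * 0)) else 9) + ((8 - (9 * 5)) + (if (if false then false else true) then 5 else 4))) < 9)
step 3: [delta@0.0.0] (((if true then (if (8 < 7) then 0 else (0 * 0)) else 9) + ((8 - (9 * 5)) + (if (if false then false else true) then 5 else 4))) < 9)
step 4: [if@0.0] (((if (8 < 7) then 0 else (0 * 0)) + ((8 - (9 * 5)) + (if (if false then false else true) then 5 else 4))) < 9)
step 5: [delta@0.0.0] (((if false then 0 else (0 * 0)) + ((8 - (9 * 5)) + (if (if false then false else true) then 5 else 4))) < 9)
step 6: [if@0.0] (((0 * 0) + ((8 - (9 * 5)) + (if (if false then false else true) then 5 else 4))) < 9)
step 7: [delta@0.0] ((0 + ((8 - (9 * 5)) + (if (if false then false else true) then 5 else 4))) < 9)
step 8: [delta@0.1.0.1] ((0 + ((8 - 45) + (if (if false then false else true) then 5 else 4))) < 9)
step 9: [delta@0.1.0] ((0 + (-37 + (if (if false then false else true) then 5 else 4))) < 9)
step 10: [if@0.1.1.0] ((0 + (-37 + (if true then 5 else 4))) < 9)
step 11: [if@0.1.1] ((0 + (-37 + 5)) < 9)
step 12: [delta@0.1] ((0 + -32) < 9)
step 13: [delta@0] (-32 < 9)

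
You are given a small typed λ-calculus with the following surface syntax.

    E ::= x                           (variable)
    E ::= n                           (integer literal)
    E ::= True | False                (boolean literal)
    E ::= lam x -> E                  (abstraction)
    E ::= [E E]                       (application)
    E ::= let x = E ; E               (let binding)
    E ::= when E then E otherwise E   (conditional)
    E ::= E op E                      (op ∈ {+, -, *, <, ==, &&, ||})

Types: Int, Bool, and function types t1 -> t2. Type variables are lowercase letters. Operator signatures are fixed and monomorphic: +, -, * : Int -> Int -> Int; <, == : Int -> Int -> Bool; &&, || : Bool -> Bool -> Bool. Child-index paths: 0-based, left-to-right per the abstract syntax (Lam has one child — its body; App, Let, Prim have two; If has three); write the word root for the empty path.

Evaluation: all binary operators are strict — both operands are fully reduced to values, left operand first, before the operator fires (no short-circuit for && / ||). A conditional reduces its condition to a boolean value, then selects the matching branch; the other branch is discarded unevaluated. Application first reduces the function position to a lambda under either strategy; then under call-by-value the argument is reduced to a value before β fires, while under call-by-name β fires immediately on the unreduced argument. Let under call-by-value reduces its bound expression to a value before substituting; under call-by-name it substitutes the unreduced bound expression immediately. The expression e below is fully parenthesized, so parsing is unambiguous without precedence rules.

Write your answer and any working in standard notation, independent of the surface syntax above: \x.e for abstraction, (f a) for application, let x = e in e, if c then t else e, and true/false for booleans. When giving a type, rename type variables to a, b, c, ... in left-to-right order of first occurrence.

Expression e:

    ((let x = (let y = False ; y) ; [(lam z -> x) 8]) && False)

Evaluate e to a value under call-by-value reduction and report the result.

Answer: false

Derivation:
step 0: ((let x = (let y = false in y) in ((\z.x) 8)) && false)
step 1: [let@0.0] ((let x = false in ((\z.x) 8)) && false)
step 2: [let@0] (((\z.false) 8) && false)
step 3: [beta@0] (false && false)
step 4: [delta@root] false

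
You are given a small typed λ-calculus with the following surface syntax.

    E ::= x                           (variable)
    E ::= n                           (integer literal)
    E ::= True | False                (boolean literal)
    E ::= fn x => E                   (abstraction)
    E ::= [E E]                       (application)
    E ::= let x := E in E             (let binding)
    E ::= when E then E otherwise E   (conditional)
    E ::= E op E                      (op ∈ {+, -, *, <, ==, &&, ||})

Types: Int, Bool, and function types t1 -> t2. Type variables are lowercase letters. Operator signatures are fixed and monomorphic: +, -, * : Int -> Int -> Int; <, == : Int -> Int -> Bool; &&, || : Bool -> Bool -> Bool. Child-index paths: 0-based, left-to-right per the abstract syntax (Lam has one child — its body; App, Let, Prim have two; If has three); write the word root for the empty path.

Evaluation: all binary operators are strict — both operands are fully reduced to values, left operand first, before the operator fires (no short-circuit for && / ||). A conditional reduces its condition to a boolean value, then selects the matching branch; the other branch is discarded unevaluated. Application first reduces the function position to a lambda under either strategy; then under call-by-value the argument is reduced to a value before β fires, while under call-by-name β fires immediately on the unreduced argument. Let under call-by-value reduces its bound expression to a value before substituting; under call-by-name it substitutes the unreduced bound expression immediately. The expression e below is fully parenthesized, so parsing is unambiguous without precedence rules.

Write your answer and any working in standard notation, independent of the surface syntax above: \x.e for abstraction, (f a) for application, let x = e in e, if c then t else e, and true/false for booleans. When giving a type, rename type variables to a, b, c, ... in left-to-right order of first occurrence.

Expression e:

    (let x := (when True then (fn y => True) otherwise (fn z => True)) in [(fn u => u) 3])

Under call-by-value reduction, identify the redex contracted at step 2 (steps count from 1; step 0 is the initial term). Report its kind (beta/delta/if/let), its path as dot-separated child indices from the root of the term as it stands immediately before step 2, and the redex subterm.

Derivation:
step 0: (let x = (if true then (\y.true) else (\z.true)) in ((\u.u) 3))
step 1: [if@0] (let x = (\y.true) in ((\u.u) 3))
step 2: [let@root] ((\u.u) 3)

Answer: let at root : (let x = (\y.true) in ((\u.u) 3))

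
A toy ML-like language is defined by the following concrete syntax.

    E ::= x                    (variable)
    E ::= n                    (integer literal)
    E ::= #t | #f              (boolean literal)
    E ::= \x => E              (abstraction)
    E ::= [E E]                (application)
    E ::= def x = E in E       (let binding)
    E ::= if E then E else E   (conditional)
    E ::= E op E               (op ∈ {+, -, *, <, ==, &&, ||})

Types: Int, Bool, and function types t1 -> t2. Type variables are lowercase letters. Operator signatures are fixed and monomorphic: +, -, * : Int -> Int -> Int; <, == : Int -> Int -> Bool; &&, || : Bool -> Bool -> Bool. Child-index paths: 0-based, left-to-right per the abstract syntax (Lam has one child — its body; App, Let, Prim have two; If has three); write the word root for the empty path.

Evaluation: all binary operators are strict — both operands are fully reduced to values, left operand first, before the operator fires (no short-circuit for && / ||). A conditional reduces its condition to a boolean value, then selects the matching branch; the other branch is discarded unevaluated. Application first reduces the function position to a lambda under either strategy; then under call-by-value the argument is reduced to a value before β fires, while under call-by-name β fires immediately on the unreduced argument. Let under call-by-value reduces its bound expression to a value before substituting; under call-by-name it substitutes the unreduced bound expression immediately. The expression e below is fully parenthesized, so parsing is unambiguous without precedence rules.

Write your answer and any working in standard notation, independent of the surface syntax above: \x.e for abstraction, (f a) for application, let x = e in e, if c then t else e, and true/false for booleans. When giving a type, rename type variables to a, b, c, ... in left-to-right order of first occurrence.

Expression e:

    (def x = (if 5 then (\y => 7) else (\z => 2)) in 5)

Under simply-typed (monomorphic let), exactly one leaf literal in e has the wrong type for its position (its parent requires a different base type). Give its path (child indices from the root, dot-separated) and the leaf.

Answer: 0.0 : 5

Trace:
  unify Int ~ Bool
  FAIL: mismatch Int ~ Bool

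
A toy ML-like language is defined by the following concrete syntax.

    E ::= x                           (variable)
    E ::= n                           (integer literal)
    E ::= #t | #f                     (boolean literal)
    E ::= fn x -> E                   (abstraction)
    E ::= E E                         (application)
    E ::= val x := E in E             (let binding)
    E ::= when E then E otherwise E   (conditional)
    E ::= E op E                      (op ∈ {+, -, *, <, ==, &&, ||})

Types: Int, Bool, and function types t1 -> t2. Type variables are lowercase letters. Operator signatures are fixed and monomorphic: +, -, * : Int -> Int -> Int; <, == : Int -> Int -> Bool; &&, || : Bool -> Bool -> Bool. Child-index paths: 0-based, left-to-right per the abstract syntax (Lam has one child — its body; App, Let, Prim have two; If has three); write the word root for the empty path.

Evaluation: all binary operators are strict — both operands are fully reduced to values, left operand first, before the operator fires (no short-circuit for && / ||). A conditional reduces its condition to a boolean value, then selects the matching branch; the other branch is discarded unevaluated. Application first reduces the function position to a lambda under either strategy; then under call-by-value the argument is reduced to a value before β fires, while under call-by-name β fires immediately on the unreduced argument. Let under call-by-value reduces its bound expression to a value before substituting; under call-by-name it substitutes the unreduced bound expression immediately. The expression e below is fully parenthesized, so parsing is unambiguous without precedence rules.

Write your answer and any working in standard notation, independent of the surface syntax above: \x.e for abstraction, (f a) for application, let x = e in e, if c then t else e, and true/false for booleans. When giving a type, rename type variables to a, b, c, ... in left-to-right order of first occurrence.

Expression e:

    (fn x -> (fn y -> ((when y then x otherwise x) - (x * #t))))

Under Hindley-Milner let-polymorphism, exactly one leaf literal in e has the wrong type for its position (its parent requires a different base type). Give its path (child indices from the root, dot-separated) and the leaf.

Answer: 0.0.1.1 : true

Derivation:
y : b
  unify b ~ Bool
x : a
x : a
  unify a ~ a
  unify a ~ Int
x : Int
  unify Int ~ Int
  unify Bool ~ Int
  FAIL: mismatch Bool ~ Int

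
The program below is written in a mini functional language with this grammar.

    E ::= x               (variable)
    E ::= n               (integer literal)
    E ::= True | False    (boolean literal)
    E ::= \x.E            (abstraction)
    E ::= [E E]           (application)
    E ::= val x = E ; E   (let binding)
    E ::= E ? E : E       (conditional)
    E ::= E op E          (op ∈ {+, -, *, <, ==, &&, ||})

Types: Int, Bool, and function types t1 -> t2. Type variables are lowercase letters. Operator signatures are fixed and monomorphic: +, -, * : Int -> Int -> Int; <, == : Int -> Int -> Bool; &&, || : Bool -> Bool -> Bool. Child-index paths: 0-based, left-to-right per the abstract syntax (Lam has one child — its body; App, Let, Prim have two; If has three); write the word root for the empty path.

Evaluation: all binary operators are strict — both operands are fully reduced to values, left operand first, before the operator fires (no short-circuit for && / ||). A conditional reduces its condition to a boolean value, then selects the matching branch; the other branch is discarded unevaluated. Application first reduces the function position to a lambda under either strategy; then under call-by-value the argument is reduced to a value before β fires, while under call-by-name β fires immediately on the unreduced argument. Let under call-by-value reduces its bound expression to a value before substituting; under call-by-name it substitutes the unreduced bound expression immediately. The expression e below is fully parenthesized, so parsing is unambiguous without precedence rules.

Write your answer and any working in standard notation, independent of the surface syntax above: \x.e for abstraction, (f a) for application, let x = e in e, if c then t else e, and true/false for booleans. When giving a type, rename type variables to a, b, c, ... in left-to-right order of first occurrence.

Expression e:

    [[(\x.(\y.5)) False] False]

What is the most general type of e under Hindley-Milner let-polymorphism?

Answer: Int

Derivation:
\y._ : b -> Int
\x._ : a -> b -> Int
  unify a -> b -> Int ~ Bool -> c
  unify a ~ Bool
  unify b -> Int ~ c
_ _ : b -> Int
  unify b -> Int ~ Bool -> d
  unify b ~ Bool
  unify Int ~ d
_ _ : Int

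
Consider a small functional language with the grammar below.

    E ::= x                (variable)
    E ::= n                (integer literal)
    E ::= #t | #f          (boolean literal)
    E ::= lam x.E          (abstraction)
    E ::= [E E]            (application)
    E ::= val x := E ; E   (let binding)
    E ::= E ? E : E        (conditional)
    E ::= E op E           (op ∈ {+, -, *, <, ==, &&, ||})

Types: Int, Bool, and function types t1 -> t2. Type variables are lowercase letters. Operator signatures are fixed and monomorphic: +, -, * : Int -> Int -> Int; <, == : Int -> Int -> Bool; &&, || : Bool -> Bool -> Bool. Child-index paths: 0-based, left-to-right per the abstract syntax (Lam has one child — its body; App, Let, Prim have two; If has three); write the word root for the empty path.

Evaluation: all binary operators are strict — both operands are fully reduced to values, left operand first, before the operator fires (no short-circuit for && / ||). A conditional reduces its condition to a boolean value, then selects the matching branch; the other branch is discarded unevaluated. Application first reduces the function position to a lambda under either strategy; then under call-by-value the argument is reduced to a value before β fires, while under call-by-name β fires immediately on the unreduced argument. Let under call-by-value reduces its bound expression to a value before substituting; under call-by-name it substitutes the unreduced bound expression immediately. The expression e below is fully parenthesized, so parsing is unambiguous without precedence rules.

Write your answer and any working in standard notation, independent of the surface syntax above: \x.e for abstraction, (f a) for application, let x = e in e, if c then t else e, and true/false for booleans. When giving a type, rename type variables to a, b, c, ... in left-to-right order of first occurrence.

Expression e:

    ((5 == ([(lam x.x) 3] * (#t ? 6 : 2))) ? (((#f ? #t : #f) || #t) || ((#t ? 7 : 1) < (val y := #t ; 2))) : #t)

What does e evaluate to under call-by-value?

Answer: true

Derivation:
step 0: (if (5 == (((\x.x) 3) * (if true then 6 else 2))) then (((if false then true else false) || true) || ((if true then 7 else 1) < (let y = true in 2))) else true)
step 1: [beta@0.1.0] (if (5 == (3 * (if true then 6 else 2))) then (((if false then true else false) || true) || ((if true then 7 else 1) < (let y = true in 2))) else true)
step 2: [if@0.1.1] (if (5 == (3 * 6)) then (((if false then true else false) || true) || ((if true then 7 else 1) < (let y = true in 2))) else true)
step 3: [delta@0.1] (if (5 == 18) then (((if false then true else false) || true) || ((if true then 7 else 1) < (let y = true in 2))) else true)
step 4: [delta@0] (if false then (((if false then true else false) || true) || ((if true then 7 else 1) < (let y = true in 2))) else true)
step 5: [if@root] true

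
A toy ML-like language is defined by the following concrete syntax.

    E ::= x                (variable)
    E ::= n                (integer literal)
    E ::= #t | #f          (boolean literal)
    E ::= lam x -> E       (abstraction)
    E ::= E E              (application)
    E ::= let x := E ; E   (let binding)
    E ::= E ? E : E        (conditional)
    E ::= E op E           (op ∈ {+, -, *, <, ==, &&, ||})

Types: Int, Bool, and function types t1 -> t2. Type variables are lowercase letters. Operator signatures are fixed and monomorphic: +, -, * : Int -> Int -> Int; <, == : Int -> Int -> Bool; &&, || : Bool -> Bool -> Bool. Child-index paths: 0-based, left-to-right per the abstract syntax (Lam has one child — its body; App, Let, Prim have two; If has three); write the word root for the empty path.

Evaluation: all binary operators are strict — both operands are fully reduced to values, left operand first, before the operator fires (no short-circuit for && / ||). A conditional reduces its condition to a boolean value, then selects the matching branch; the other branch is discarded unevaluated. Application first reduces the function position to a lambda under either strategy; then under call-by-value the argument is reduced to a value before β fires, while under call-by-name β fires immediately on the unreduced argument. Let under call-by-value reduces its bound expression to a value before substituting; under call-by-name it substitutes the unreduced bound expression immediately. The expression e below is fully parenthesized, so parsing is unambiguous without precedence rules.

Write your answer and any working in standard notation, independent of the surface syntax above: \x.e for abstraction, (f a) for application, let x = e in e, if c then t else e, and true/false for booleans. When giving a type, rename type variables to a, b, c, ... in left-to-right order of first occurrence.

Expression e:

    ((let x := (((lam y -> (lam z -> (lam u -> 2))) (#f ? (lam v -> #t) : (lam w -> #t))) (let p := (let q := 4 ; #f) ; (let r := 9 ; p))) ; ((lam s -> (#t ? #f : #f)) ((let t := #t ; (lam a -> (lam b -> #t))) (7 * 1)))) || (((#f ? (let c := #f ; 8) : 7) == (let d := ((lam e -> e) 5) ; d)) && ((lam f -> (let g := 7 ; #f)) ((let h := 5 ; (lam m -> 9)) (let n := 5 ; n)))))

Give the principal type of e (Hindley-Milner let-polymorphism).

Answer: Bool

Working:
\u._ : c -> Int
\z._ : b -> c -> Int
\y._ : a -> b -> c -> Int
  unify Bool ~ Bool
\v._ : d -> Bool
\w._ : e -> Bool
  unify d -> Bool ~ e -> Bool
  unify d ~ e
  unify Bool ~ Bool
  unify a -> b -> c -> Int ~ (e -> Bool) -> f
  unify a ~ e -> Bool
  unify b -> c -> Int ~ f
_ _ : b -> c -> Int
let q : Int
let p : Bool
let r : Int
p : Bool
  unify b -> c -> Int ~ Bool -> g
  unify b ~ Bool
  unify c -> Int ~ g
_ _ : c -> Int
let x : forall. c -> Int
  unify Bool ~ Bool
  unify Bool ~ Bool
\s._ : h -> Bool
let t : Bool
\b._ : j -> Bool
\a._ : i -> j -> Bool
  unify Int ~ Int
  unify Int ~ Int
  unify i -> j -> Bool ~ Int -> k
  unify i ~ Int
  unify j -> Bool ~ k
_ _ : j -> Bool
  unify h -> Bool ~ (j -> Bool) -> l
  unify h ~ j -> Bool
  unify Bool ~ l
_ _ : Bool
  unify Bool ~ Bool
  unify Bool ~ Bool
let c : Bool
  unify Int ~ Int
  unify Int ~ Int
e : m
\e._ : m -> m
  unify m -> m ~ Int -> n
  unify m ~ Int
  unify Int ~ n
_ _ : Int
let d : Int
d : Int
  unify Int ~ Int
  unify Bool ~ Bool
let g : Int
\f._ : o -> Bool
let h : Int
\m._ : p -> Int
let n : Int
n : Int
  unify p -> Int ~ Int -> q
  unify p ~ Int
  unify Int ~ q
_ _ : Int
  unify o -> Bool ~ Int -> r
  unify o ~ Int
  unify Bool ~ r
_ _ : Bool
  unify Bool ~ Bool
  unify Bool ~ Bool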